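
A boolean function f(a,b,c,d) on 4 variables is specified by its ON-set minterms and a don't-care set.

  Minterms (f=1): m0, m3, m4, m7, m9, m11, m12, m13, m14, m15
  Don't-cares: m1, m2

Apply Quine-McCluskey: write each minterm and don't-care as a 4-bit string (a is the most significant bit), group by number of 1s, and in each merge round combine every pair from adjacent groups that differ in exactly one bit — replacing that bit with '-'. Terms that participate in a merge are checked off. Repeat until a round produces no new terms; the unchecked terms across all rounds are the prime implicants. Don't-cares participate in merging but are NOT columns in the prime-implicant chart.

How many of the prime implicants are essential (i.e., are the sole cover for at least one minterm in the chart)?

Round 0: 0000✓ 0001✓ 0010✓ 0011✓ 0100✓ 0111✓ 1001✓ 1011✓ 1100✓ 1101✓ 1110✓ 1111✓
Round 1: -001✓ -011✓ -100 -111✓ 0-00 0-11✓ 00-0✓ 00-1✓ 000-✓ 001-✓ 1-01✓ 1-11✓ 10-1✓ 11-0✓ 11-1✓ 110-✓ 111-✓
Round 2: --11 -0-1 00-- 1--1 11--
PIs = {--11, -0-1, -100, 0-00, 00--, 1--1, 11--}
Coverage chart:
  m0: 0-00,00--
  m3: --11,-0-1,00--
  m4: -100,0-00
  m7: --11 ←essential
  m9: -0-1,1--1
  m11: --11,-0-1,1--1
  m12: -100,11--
  m13: 1--1,11--
  m14: 11-- ←essential
  m15: --11,1--1,11--
Essential: --11, 11--

2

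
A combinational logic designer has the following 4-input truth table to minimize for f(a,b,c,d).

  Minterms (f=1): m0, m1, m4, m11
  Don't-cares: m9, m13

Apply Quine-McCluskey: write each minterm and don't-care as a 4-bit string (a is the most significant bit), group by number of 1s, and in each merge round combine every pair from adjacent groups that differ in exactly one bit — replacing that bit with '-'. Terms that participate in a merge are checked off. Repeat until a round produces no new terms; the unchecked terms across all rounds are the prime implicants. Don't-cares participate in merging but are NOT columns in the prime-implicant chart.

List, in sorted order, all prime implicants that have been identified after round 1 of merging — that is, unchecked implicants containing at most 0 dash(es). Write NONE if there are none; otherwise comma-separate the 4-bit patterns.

NONE

size-2^0 implicants → 0000(✓)  0001(✓)  0100(✓)  1001(✓)  1011(✓)  1101(✓)
size-2^1 implicants → -001  0-00  000-  1-01  10-1
Unchecked terms (primes): -001, 0-00, 000-, 1-01, 10-1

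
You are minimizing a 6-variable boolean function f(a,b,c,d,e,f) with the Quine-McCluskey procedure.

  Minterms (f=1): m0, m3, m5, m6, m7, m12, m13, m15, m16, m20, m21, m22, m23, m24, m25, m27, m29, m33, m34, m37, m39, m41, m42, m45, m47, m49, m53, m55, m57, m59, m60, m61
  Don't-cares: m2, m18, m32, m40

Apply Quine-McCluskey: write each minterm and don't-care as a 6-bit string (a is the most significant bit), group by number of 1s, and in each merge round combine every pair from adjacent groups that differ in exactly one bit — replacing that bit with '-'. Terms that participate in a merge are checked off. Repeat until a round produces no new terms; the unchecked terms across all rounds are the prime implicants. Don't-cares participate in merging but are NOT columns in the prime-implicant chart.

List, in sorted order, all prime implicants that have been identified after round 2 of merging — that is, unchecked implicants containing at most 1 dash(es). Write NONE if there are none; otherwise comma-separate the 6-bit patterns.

Round 0: 000000✓ 000010✓ 000011✓ 000101✓ 000110✓ 000111✓ 001100✓ 001101✓ 001111✓ 010000✓ 010010✓ 010100✓ 010101✓ 010110✓ 010111✓ 011000✓ 011001✓ 011011✓ 011101✓ 100000✓ 100001✓ 100010✓ 100101✓ 100111✓ 101000✓ 101001✓ 101010✓ 101101✓ 101111✓ 110001✓ 110101✓ 110111✓ 111001✓ 111011✓ 111100✓ 111101✓
Round 1: -00000✓ -00010✓ -00101✓ -00111✓ -01101✓ -01111✓ -10101✓ -10111✓ -11001✓ -11011✓ -11101✓ 0-0000✓ 0-0010✓ 0-0101✓ 0-0110✓ 0-0111✓ 0-1101✓ 00-101✓ 00-111✓ 000-10✓ 000-11✓ 0000-0✓ 00001-✓ 0001-1✓ 00011-✓ 0011-1✓ 00110- 01-000 01-101✓ 010-00✓ 010-10✓ 0100-0✓ 0101-0✓ 0101-1✓ 01010-✓ 01011-✓ 011-01✓ 0110-1✓ 01100- 1-0001✓ 1-0101✓ 1-0111✓ 1-1001✓ 1-1101✓ 10-000✓ 10-001✓ 10-010✓ 10-101✓ 10-111✓ 100-01✓ 1000-0✓ 10000-✓ 1001-1✓ 101-01✓ 1010-0✓ 10100-✓ 1011-1✓ 11-001✓ 11-101✓ 110-01✓ 1101-1✓ 111-01✓ 1110-1✓ 11110-
Round 2: --0101✓ --0111✓ --1101✓ -0-101✓ -0-111✓ -000-0 -001-1✓ -011-1✓ -1-101✓ -101-1✓ -11-01 -110-1 0--101✓ 0-0-10 0-00-0 0-01-1✓ 0-011- 00-1-1✓ 000-1- 010--0 0101-- 1--001✓ 1--101✓ 1-0-01✓ 1-01-1✓ 1-1-01✓ 10--01✓ 10-0-0 10-00- 10-1-1✓ 11--01✓
Round 3: ---101 --01-1 -0-1-1 1---01
PIs = {---101, --01-1, -0-1-1, -000-0, -11-01, -110-1, 0-0-10, 0-00-0, 0-011-, 000-1-, 00110-, 01-000, 010--0, 0101--, 01100-, 1---01, 10-0-0, 10-00-, 11110-}

00110-, 01-000, 01100-, 11110-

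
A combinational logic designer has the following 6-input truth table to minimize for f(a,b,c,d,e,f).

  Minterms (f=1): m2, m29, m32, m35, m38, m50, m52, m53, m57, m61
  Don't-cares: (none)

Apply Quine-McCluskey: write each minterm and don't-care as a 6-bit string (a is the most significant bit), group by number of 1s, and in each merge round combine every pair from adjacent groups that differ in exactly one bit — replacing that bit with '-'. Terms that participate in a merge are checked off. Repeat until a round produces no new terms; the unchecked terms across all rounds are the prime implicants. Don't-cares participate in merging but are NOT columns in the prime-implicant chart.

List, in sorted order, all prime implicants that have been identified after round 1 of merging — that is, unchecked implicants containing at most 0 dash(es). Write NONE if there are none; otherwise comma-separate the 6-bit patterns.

Round 0: 000010 011101✓ 100000 100011 100110 110010 110100✓ 110101✓ 111001✓ 111101✓
Round 1: -11101 11-101 11010- 111-01
PIs = {-11101, 000010, 100000, 100011, 100110, 11-101, 110010, 11010-, 111-01}

000010, 100000, 100011, 100110, 110010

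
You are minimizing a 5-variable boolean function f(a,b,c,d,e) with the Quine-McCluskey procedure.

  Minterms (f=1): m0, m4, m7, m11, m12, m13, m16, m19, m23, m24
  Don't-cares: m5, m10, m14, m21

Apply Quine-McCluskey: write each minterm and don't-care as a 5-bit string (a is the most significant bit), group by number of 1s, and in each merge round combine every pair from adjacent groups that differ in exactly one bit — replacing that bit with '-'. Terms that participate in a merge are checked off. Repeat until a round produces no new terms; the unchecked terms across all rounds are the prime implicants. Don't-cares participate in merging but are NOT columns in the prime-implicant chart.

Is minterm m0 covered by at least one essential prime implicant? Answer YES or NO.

size-2^0 implicants → 00000(✓)  00100(✓)  00101(✓)  00111(✓)  01010(✓)  01011(✓)  01100(✓)  01101(✓)  01110(✓)  10000(✓)  10011(✓)  10101(✓)  10111(✓)  11000(✓)
size-2^1 implicants → -0000  -0101(✓)  -0111(✓)  0-100(✓)  0-101(✓)  00-00  001-1(✓)  0010-(✓)  01-10  0101-  011-0  0110-(✓)  1-000  10-11  101-1(✓)
size-2^2 implicants → -01-1  0-10-
Unchecked terms (primes): -0000, -01-1, 0-10-, 00-00, 01-10, 0101-, 011-0, 1-000, 10-11
Minterm coverage:
  m0 ⊆ -0000,00-00
  m4 ⊆ 0-10-,00-00
  m7 ⊆ -01-1 [E]
  m11 ⊆ 0101- [E]
  m12 ⊆ 0-10-,011-0
  m13 ⊆ 0-10- [E]
  m16 ⊆ -0000,1-000
  m19 ⊆ 10-11 [E]
  m23 ⊆ -01-1,10-11
  m24 ⊆ 1-000 [E]
E = {-01-1, 0-10-, 0101-, 1-000, 10-11}

NO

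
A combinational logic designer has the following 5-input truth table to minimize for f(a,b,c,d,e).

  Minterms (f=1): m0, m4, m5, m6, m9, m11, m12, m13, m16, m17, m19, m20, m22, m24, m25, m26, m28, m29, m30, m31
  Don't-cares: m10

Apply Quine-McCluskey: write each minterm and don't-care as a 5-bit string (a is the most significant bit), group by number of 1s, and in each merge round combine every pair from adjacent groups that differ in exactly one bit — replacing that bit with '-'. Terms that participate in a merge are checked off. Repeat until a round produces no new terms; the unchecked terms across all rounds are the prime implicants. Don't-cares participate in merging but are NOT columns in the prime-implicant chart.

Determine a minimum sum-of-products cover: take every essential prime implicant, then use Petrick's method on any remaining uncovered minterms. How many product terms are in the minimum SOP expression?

8

size-2^0 implicants → 00000(✓)  00100(✓)  00101(✓)  00110(✓)  01001(✓)  01010(✓)  01011(✓)  01100(✓)  01101(✓)  10000(✓)  10001(✓)  10011(✓)  10100(✓)  10110(✓)  11000(✓)  11001(✓)  11010(✓)  11100(✓)  11101(✓)  11110(✓)  11111(✓)
size-2^1 implicants → -0000(✓)  -0100(✓)  -0110(✓)  -1001(✓)  -1010  -1100(✓)  -1101(✓)  0-100(✓)  0-101(✓)  00-00(✓)  001-0(✓)  0010-(✓)  01-01(✓)  010-1  0101-  0110-(✓)  1-000(✓)  1-001(✓)  1-100(✓)  1-110(✓)  10-00(✓)  100-1  1000-(✓)  101-0(✓)  11-00(✓)  11-01(✓)  11-10(✓)  110-0(✓)  1100-(✓)  111-0(✓)  111-1(✓)  1110-(✓)  1111-(✓)
size-2^2 implicants → --100  -0-00  -01-0  -1-01  -110-  0-10-  1--00  1-00-  1-1-0  11--0  11-0-  111--
Unchecked terms (primes): --100, -0-00, -01-0, -1-01, -1010, -110-, 0-10-, 010-1, 0101-, 1--00, 1-00-, 1-1-0, 100-1, 11--0, 11-0-, 111--
Minterm coverage:
  m0 ⊆ -0-00 [E]
  m4 ⊆ --100,-0-00,-01-0,0-10-
  m5 ⊆ 0-10- [E]
  m6 ⊆ -01-0 [E]
  m9 ⊆ -1-01,010-1
  m11 ⊆ 010-1,0101-
  m12 ⊆ --100,-110-,0-10-
  m13 ⊆ -1-01,-110-,0-10-
  m16 ⊆ -0-00,1--00,1-00-
  m17 ⊆ 1-00-,100-1
  m19 ⊆ 100-1 [E]
  m20 ⊆ --100,-0-00,-01-0,1--00,1-1-0
  m22 ⊆ -01-0,1-1-0
  m24 ⊆ 1--00,1-00-,11--0,11-0-
  m25 ⊆ -1-01,1-00-,11-0-
  m26 ⊆ -1010,11--0
  m28 ⊆ --100,-110-,1--00,1-1-0,11--0,11-0-,111--
  m29 ⊆ -1-01,-110-,11-0-,111--
  m30 ⊆ 1-1-0,11--0,111--
  m31 ⊆ 111-- [E]
E = {-0-00, -01-0, 0-10-, 100-1, 111--}
Petrick residual → -1-01, 010-1, 11--0
Cover = b'd'e' + b'ce' + bd'e + a'cd' + a'bc'e + ab'c'e + abe' + abc  |cover|=8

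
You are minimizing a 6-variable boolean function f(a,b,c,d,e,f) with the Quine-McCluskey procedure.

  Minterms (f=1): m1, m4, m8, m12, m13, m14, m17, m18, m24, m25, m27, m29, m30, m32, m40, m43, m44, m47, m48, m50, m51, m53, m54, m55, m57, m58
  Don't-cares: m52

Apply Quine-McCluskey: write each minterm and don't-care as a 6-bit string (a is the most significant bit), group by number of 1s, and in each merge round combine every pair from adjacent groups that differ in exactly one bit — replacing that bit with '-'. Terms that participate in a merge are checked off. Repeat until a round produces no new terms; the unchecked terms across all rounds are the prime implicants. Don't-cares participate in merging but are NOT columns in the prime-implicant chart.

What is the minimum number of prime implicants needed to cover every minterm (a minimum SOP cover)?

Round 0: 000001✓ 000100✓ 001000✓ 001100✓ 001101✓ 001110✓ 010001✓ 010010✓ 011000✓ 011001✓ 011011✓ 011101✓ 011110✓ 100000✓ 101000✓ 101011✓ 101100✓ 101111✓ 110000✓ 110010✓ 110011✓ 110100✓ 110101✓ 110110✓ 110111✓ 111001✓ 111010✓
Round 1: -01000✓ -01100✓ -10010 -11001 0-0001 0-1000 0-1101 0-1110 00-100 001-00✓ 0011-0 00110- 01-001 011-01 0110-1 01100- 1-0000 10-000 101-00✓ 101-11 11-010 110-00✓ 110-10✓ 110-11✓ 1100-0✓ 11001-✓ 1101-0✓ 1101-1✓ 11010-✓ 11011-✓
Round 2: -01-00 110--0 110-1- 1101--
PIs = {-01-00, -10010, -11001, 0-0001, 0-1000, 0-1101, 0-1110, 00-100, 0011-0, 00110-, 01-001, 011-01, 0110-1, 01100-, 1-0000, 10-000, 101-11, 11-010, 110--0, 110-1-, 1101--}
Coverage chart:
  m1: 0-0001 ←essential
  m4: 00-100 ←essential
  m8: -01-00,0-1000
  m12: -01-00,00-100,0011-0,00110-
  m13: 0-1101,00110-
  m14: 0-1110,0011-0
  m17: 0-0001,01-001
  m18: -10010 ←essential
  m24: 0-1000,01100-
  m25: -11001,01-001,011-01,0110-1,01100-
  m27: 0110-1 ←essential
  m29: 0-1101,011-01
  m30: 0-1110 ←essential
  m32: 1-0000,10-000
  m40: -01-00,10-000
  m43: 101-11 ←essential
  m44: -01-00 ←essential
  m47: 101-11 ←essential
  m48: 1-0000,110--0
  m50: -10010,11-010,110--0,110-1-
  m51: 110-1- ←essential
  m53: 1101-- ←essential
  m54: 110--0,110-1-,1101--
  m55: 110-1-,1101--
  m57: -11001 ←essential
  m58: 11-010 ←essential
Essential: -01-00, -10010, -11001, 0-0001, 0-1110, 00-100, 0110-1, 101-11, 11-010, 110-1-, 1101--
Petrick residual → 0-1000, 0-1101, 1-0000
Min cover (14 terms): b'ce'f' + bc'd'ef' + bcd'e'f + a'c'd'e'f + a'cd'e'f' + a'cde'f + a'cdef' + a'b'de'f' + a'bcd'f + ac'd'e'f' + ab'cef + abd'ef' + abc'e + abc'd

14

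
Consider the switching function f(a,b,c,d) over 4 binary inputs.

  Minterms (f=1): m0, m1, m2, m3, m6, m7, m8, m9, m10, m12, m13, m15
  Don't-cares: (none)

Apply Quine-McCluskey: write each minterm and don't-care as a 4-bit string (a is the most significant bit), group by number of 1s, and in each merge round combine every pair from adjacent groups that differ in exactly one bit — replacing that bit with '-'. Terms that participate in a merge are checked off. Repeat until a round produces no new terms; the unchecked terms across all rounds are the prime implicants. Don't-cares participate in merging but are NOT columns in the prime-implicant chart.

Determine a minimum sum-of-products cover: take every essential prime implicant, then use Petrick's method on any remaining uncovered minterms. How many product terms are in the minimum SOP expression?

5

Round 0: 0000✓ 0001✓ 0010✓ 0011✓ 0110✓ 0111✓ 1000✓ 1001✓ 1010✓ 1100✓ 1101✓ 1111✓
Round 1: -000✓ -001✓ -010✓ -111 0-10✓ 0-11✓ 00-0✓ 00-1✓ 000-✓ 001-✓ 011-✓ 1-00✓ 1-01✓ 10-0✓ 100-✓ 11-1 110-✓
Round 2: -0-0 -00- 0-1- 00-- 1-0-
PIs = {-0-0, -00-, -111, 0-1-, 00--, 1-0-, 11-1}
Coverage chart:
  m0: -0-0,-00-,00--
  m1: -00-,00--
  m2: -0-0,0-1-,00--
  m3: 0-1-,00--
  m6: 0-1- ←essential
  m7: -111,0-1-
  m8: -0-0,-00-,1-0-
  m9: -00-,1-0-
  m10: -0-0 ←essential
  m12: 1-0- ←essential
  m13: 1-0-,11-1
  m15: -111,11-1
Essential: -0-0, 0-1-, 1-0-
Petrick residual → -00-, -111
Min cover (5 terms): b'd' + b'c' + bcd + a'c + ac'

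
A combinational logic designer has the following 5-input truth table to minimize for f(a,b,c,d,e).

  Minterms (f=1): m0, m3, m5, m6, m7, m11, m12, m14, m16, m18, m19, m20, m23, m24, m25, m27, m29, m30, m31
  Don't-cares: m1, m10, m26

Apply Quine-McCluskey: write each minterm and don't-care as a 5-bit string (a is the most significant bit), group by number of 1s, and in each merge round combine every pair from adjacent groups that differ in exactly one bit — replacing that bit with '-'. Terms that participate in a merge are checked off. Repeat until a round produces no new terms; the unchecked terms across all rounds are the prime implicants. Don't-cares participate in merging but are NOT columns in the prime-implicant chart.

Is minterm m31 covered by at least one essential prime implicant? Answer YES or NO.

YES

size-2^0 implicants → 00000(✓)  00001(✓)  00011(✓)  00101(✓)  00110(✓)  00111(✓)  01010(✓)  01011(✓)  01100(✓)  01110(✓)  10000(✓)  10010(✓)  10011(✓)  10100(✓)  10111(✓)  11000(✓)  11001(✓)  11010(✓)  11011(✓)  11101(✓)  11110(✓)  11111(✓)
size-2^1 implicants → -0000  -0011(✓)  -0111(✓)  -1010(✓)  -1011(✓)  -1110(✓)  0-011(✓)  0-110  00-01(✓)  00-11(✓)  000-1(✓)  0000-  001-1(✓)  0011-  01-10(✓)  0101-(✓)  011-0  1-000(✓)  1-010(✓)  1-011(✓)  1-111(✓)  10-00  10-11(✓)  100-0(✓)  1001-(✓)  11-01(✓)  11-10(✓)  11-11(✓)  110-0(✓)  110-1(✓)  1100-(✓)  1101-(✓)  111-1(✓)  1111-(✓)
size-2^2 implicants → --011  -0-11  -1-10  -101-  00--1  1--11  1-0-0  1-01-  11--1  11-1-  110--
Unchecked terms (primes): --011, -0-11, -0000, -1-10, -101-, 0-110, 00--1, 0000-, 0011-, 011-0, 1--11, 1-0-0, 1-01-, 10-00, 11--1, 11-1-, 110--
Minterm coverage:
  m0 ⊆ -0000,0000-
  m3 ⊆ --011,-0-11,00--1
  m5 ⊆ 00--1 [E]
  m6 ⊆ 0-110,0011-
  m7 ⊆ -0-11,00--1,0011-
  m11 ⊆ --011,-101-
  m12 ⊆ 011-0 [E]
  m14 ⊆ -1-10,0-110,011-0
  m16 ⊆ -0000,1-0-0,10-00
  m18 ⊆ 1-0-0,1-01-
  m19 ⊆ --011,-0-11,1--11,1-01-
  m20 ⊆ 10-00 [E]
  m23 ⊆ -0-11,1--11
  m24 ⊆ 1-0-0,110--
  m25 ⊆ 11--1,110--
  m27 ⊆ --011,-101-,1--11,1-01-,11--1,11-1-,110--
  m29 ⊆ 11--1 [E]
  m30 ⊆ -1-10,11-1-
  m31 ⊆ 1--11,11--1,11-1-
E = {00--1, 011-0, 10-00, 11--1}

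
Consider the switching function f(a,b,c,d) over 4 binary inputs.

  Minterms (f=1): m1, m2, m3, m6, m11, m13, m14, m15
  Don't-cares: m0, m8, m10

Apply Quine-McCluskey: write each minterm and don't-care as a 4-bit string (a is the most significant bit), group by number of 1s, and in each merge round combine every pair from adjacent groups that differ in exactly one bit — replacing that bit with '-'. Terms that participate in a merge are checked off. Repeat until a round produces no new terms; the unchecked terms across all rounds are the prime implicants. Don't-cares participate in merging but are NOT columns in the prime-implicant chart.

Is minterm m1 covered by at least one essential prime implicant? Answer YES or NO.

Round 0: 0000✓ 0001✓ 0010✓ 0011✓ 0110✓ 1000✓ 1010✓ 1011✓ 1101✓ 1110✓ 1111✓
Round 1: -000✓ -010✓ -011✓ -110✓ 0-10✓ 00-0✓ 00-1✓ 000-✓ 001-✓ 1-10✓ 1-11✓ 10-0✓ 101-✓ 11-1 111-✓
Round 2: --10 -0-0 -01- 00-- 1-1-
PIs = {--10, -0-0, -01-, 00--, 1-1-, 11-1}
Coverage chart:
  m1: 00-- ←essential
  m2: --10,-0-0,-01-,00--
  m3: -01-,00--
  m6: --10 ←essential
  m11: -01-,1-1-
  m13: 11-1 ←essential
  m14: --10,1-1-
  m15: 1-1-,11-1
Essential: --10, 00--, 11-1

YES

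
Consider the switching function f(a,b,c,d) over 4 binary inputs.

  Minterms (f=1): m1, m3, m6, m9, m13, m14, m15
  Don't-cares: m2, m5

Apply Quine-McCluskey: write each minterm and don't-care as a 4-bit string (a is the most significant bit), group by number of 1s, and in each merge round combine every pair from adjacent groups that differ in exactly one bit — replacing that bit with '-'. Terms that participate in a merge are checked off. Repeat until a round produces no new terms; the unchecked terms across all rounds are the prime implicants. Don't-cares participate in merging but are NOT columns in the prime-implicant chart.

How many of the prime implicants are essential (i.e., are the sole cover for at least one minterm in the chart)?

1

[col 0] 0001*, 0010*, 0011*, 0101*, 0110*, 1001*, 1101*, 1110*, 1111*
[col 1] -001*, -101*, -110, 0-01*, 0-10, 00-1, 001-, 1-01*, 11-1, 111-
[col 2] --01
Prime implicants: --01, -110, 0-10, 00-1, 001-, 11-1, 111-
PI chart (minterm → PIs covering it):
  1 | --01,00-1
  3 | 00-1,001-
  6 | -110,0-10
  9 | --01  (sole → essential)
  13 | --01,11-1
  14 | -110,111-
  15 | 11-1,111-
Essential prime implicants: --01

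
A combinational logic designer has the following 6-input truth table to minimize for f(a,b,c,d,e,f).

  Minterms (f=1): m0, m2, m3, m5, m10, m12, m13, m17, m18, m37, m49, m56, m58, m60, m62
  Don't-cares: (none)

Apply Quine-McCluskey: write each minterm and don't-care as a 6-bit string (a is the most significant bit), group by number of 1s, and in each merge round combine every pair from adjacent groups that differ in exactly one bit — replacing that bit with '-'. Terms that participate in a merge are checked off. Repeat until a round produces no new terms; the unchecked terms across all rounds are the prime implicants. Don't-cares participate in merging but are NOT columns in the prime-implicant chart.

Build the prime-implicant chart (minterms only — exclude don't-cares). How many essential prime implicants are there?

8

size-2^0 implicants → 000000(✓)  000010(✓)  000011(✓)  000101(✓)  001010(✓)  001100(✓)  001101(✓)  010001(✓)  010010(✓)  100101(✓)  110001(✓)  111000(✓)  111010(✓)  111100(✓)  111110(✓)
size-2^1 implicants → -00101  -10001  0-0010  00-010  00-101  0000-0  00001-  00110-  111-00(✓)  111-10(✓)  1110-0(✓)  1111-0(✓)
size-2^2 implicants → 111--0
Unchecked terms (primes): -00101, -10001, 0-0010, 00-010, 00-101, 0000-0, 00001-, 00110-, 111--0
Minterm coverage:
  m0 ⊆ 0000-0 [E]
  m2 ⊆ 0-0010,00-010,0000-0,00001-
  m3 ⊆ 00001- [E]
  m5 ⊆ -00101,00-101
  m10 ⊆ 00-010 [E]
  m12 ⊆ 00110- [E]
  m13 ⊆ 00-101,00110-
  m17 ⊆ -10001 [E]
  m18 ⊆ 0-0010 [E]
  m37 ⊆ -00101 [E]
  m49 ⊆ -10001 [E]
  m56 ⊆ 111--0 [E]
  m58 ⊆ 111--0 [E]
  m60 ⊆ 111--0 [E]
  m62 ⊆ 111--0 [E]
E = {-00101, -10001, 0-0010, 00-010, 0000-0, 00001-, 00110-, 111--0}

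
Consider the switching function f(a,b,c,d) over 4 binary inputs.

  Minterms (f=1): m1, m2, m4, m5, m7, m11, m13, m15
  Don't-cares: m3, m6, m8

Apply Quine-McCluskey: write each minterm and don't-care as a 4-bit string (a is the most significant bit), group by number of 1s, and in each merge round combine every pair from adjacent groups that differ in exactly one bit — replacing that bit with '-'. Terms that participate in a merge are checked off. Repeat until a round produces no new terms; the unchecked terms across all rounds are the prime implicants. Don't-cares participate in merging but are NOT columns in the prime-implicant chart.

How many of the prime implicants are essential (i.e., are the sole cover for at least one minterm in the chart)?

size-2^0 implicants → 0001(✓)  0010(✓)  0011(✓)  0100(✓)  0101(✓)  0110(✓)  0111(✓)  1000  1011(✓)  1101(✓)  1111(✓)
size-2^1 implicants → -011(✓)  -101(✓)  -111(✓)  0-01(✓)  0-10(✓)  0-11(✓)  00-1(✓)  001-(✓)  01-0(✓)  01-1(✓)  010-(✓)  011-(✓)  1-11(✓)  11-1(✓)
size-2^2 implicants → --11  -1-1  0--1  0-1-  01--
Unchecked terms (primes): --11, -1-1, 0--1, 0-1-, 01--, 1000
Minterm coverage:
  m1 ⊆ 0--1 [E]
  m2 ⊆ 0-1- [E]
  m4 ⊆ 01-- [E]
  m5 ⊆ -1-1,0--1,01--
  m7 ⊆ --11,-1-1,0--1,0-1-,01--
  m11 ⊆ --11 [E]
  m13 ⊆ -1-1 [E]
  m15 ⊆ --11,-1-1
E = {--11, -1-1, 0--1, 0-1-, 01--}

5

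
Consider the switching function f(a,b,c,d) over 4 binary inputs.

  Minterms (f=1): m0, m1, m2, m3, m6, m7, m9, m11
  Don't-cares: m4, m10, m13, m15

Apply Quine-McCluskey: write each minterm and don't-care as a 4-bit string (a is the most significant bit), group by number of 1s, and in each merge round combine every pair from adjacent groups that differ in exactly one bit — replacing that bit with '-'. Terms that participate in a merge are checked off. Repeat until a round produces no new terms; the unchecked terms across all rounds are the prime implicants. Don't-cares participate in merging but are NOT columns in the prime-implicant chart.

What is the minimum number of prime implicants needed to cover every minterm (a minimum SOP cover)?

3

[col 0] 0000*, 0001*, 0010*, 0011*, 0100*, 0110*, 0111*, 1001*, 1010*, 1011*, 1101*, 1111*
[col 1] -001*, -010*, -011*, -111*, 0-00*, 0-10*, 0-11*, 00-0*, 00-1*, 000-*, 001-*, 01-0*, 011-*, 1-01*, 1-11*, 10-1*, 101-*, 11-1*
[col 2] --11, -0-1, -01-, 0--0, 0-1-, 00--, 1--1
Prime implicants: --11, -0-1, -01-, 0--0, 0-1-, 00--, 1--1
PI chart (minterm → PIs covering it):
  0 | 0--0,00--
  1 | -0-1,00--
  2 | -01-,0--0,0-1-,00--
  3 | --11,-0-1,-01-,0-1-,00--
  6 | 0--0,0-1-
  7 | --11,0-1-
  9 | -0-1,1--1
  11 | --11,-0-1,-01-,1--1
(no essential prime implicants)
Petrick residual → --11, -0-1, 0--0
Minimum SOP uses 3 PIs: cd + b'd + a'd'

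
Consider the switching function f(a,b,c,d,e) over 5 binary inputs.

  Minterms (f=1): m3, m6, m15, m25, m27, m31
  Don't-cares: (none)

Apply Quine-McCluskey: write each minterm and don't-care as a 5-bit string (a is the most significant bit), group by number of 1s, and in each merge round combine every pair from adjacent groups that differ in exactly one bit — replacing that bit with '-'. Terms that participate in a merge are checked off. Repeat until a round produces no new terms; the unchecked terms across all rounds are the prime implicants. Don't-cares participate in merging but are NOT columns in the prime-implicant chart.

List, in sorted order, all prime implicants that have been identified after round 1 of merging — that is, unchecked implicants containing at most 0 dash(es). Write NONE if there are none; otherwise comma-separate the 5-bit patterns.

00011, 00110

size-2^0 implicants → 00011  00110  01111(✓)  11001(✓)  11011(✓)  11111(✓)
size-2^1 implicants → -1111  11-11  110-1
Unchecked terms (primes): -1111, 00011, 00110, 11-11, 110-1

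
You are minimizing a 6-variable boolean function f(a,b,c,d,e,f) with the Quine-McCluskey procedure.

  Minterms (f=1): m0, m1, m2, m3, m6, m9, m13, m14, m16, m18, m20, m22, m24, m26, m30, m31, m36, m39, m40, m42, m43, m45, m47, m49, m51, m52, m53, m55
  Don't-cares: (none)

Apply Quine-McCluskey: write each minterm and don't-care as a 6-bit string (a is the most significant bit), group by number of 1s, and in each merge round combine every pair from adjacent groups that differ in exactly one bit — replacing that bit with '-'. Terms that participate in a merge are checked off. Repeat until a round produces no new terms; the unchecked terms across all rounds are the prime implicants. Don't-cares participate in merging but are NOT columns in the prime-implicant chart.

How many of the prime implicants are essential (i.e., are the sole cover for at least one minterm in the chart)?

7

size-2^0 implicants → 000000(✓)  000001(✓)  000010(✓)  000011(✓)  000110(✓)  001001(✓)  001101(✓)  001110(✓)  010000(✓)  010010(✓)  010100(✓)  010110(✓)  011000(✓)  011010(✓)  011110(✓)  011111(✓)  100100(✓)  100111(✓)  101000(✓)  101010(✓)  101011(✓)  101101(✓)  101111(✓)  110001(✓)  110011(✓)  110100(✓)  110101(✓)  110111(✓)
size-2^1 implicants → -01101  -10100  0-0000(✓)  0-0010(✓)  0-0110(✓)  0-1110(✓)  00-001  00-110(✓)  000-10(✓)  0000-0(✓)  0000-1(✓)  00000-(✓)  00001-(✓)  001-01  01-000(✓)  01-010(✓)  01-110(✓)  010-00(✓)  010-10(✓)  0100-0(✓)  0101-0(✓)  011-10(✓)  0110-0(✓)  01111-  1-0100  1-0111  10-111  101-11  1010-0  10101-  1011-1  110-01(✓)  110-11(✓)  1100-1(✓)  1101-1(✓)  11010-
size-2^2 implicants → 0--110  0-0-10  0-00-0  0000--  01--10  01-0-0  010--0  110--1
Unchecked terms (primes): -01101, -10100, 0--110, 0-0-10, 0-00-0, 00-001, 0000--, 001-01, 01--10, 01-0-0, 010--0, 01111-, 1-0100, 1-0111, 10-111, 101-11, 1010-0, 10101-, 1011-1, 110--1, 11010-
Minterm coverage:
  m0 ⊆ 0-00-0,0000--
  m1 ⊆ 00-001,0000--
  m2 ⊆ 0-0-10,0-00-0,0000--
  m3 ⊆ 0000-- [E]
  m6 ⊆ 0--110,0-0-10
  m9 ⊆ 00-001,001-01
  m13 ⊆ -01101,001-01
  m14 ⊆ 0--110 [E]
  m16 ⊆ 0-00-0,01-0-0,010--0
  m18 ⊆ 0-0-10,0-00-0,01--10,01-0-0,010--0
  m20 ⊆ -10100,010--0
  m22 ⊆ 0--110,0-0-10,01--10,010--0
  m24 ⊆ 01-0-0 [E]
  m26 ⊆ 01--10,01-0-0
  m30 ⊆ 0--110,01--10,01111-
  m31 ⊆ 01111- [E]
  m36 ⊆ 1-0100 [E]
  m39 ⊆ 1-0111,10-111
  m40 ⊆ 1010-0 [E]
  m42 ⊆ 1010-0,10101-
  m43 ⊆ 101-11,10101-
  m45 ⊆ -01101,1011-1
  m47 ⊆ 10-111,101-11,1011-1
  m49 ⊆ 110--1 [E]
  m51 ⊆ 110--1 [E]
  m52 ⊆ -10100,1-0100,11010-
  m53 ⊆ 110--1,11010-
  m55 ⊆ 1-0111,110--1
E = {0--110, 0000--, 01-0-0, 01111-, 1-0100, 1010-0, 110--1}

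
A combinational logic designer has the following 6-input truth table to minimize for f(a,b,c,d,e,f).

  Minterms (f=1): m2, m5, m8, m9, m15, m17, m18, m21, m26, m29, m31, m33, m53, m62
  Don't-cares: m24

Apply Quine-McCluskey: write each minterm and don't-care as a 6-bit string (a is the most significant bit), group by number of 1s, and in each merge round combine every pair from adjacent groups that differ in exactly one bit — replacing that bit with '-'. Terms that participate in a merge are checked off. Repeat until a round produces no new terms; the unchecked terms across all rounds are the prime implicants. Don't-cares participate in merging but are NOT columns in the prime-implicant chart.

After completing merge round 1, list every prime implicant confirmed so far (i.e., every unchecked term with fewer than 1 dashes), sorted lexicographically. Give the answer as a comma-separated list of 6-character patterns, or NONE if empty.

100001, 111110

size-2^0 implicants → 000010(✓)  000101(✓)  001000(✓)  001001(✓)  001111(✓)  010001(✓)  010010(✓)  010101(✓)  011000(✓)  011010(✓)  011101(✓)  011111(✓)  100001  110101(✓)  111110
size-2^1 implicants → -10101  0-0010  0-0101  0-1000  0-1111  00100-  01-010  01-101  010-01  0110-0  0111-1
Unchecked terms (primes): -10101, 0-0010, 0-0101, 0-1000, 0-1111, 00100-, 01-010, 01-101, 010-01, 0110-0, 0111-1, 100001, 111110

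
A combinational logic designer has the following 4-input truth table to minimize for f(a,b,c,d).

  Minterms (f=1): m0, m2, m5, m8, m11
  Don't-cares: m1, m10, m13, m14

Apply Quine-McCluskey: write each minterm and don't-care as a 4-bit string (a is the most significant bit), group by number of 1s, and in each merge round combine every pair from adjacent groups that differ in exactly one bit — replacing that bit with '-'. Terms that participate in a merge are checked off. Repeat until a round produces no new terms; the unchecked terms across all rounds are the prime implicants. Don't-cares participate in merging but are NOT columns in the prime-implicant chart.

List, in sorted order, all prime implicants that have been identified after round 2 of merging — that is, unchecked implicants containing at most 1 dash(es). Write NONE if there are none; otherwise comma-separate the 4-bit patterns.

-101, 0-01, 000-, 1-10, 101-

size-2^0 implicants → 0000(✓)  0001(✓)  0010(✓)  0101(✓)  1000(✓)  1010(✓)  1011(✓)  1101(✓)  1110(✓)
size-2^1 implicants → -000(✓)  -010(✓)  -101  0-01  00-0(✓)  000-  1-10  10-0(✓)  101-
size-2^2 implicants → -0-0
Unchecked terms (primes): -0-0, -101, 0-01, 000-, 1-10, 101-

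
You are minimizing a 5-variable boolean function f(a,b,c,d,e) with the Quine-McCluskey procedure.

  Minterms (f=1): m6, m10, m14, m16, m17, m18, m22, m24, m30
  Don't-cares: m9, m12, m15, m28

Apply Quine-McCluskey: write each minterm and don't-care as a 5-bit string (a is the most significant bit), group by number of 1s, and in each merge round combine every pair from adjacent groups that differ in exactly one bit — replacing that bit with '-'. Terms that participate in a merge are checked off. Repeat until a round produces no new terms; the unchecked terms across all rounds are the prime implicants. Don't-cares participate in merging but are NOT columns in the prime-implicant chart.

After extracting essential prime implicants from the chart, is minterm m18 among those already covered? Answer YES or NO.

NO

[col 0] 00110*, 01001, 01010*, 01100*, 01110*, 01111*, 10000*, 10001*, 10010*, 10110*, 11000*, 11100*, 11110*
[col 1] -0110*, -1100*, -1110*, 0-110*, 01-10, 011-0*, 0111-, 1-000, 1-110*, 10-10, 100-0, 1000-, 11-00, 111-0*
[col 2] --110, -11-0
Prime implicants: --110, -11-0, 01-10, 01001, 0111-, 1-000, 10-10, 100-0, 1000-, 11-00
PI chart (minterm → PIs covering it):
  6 | --110  (sole → essential)
  10 | 01-10  (sole → essential)
  14 | --110,-11-0,01-10,0111-
  16 | 1-000,100-0,1000-
  17 | 1000-  (sole → essential)
  18 | 10-10,100-0
  22 | --110,10-10
  24 | 1-000,11-00
  30 | --110,-11-0
Essential prime implicants: --110, 01-10, 1000-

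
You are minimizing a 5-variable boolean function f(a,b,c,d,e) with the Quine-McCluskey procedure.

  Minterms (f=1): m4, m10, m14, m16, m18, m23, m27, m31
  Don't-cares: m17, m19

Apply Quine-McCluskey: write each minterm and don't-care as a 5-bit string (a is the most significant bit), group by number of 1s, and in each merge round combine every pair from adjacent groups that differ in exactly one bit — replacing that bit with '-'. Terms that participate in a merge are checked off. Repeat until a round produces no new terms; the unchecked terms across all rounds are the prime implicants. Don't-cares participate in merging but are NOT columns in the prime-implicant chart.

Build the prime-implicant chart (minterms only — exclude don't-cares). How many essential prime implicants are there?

4

[col 0] 00100, 01010*, 01110*, 10000*, 10001*, 10010*, 10011*, 10111*, 11011*, 11111*
[col 1] 01-10, 1-011*, 1-111*, 10-11*, 100-0*, 100-1*, 1000-*, 1001-*, 11-11*
[col 2] 1--11, 100--
Prime implicants: 00100, 01-10, 1--11, 100--
PI chart (minterm → PIs covering it):
  4 | 00100  (sole → essential)
  10 | 01-10  (sole → essential)
  14 | 01-10  (sole → essential)
  16 | 100--  (sole → essential)
  18 | 100--  (sole → essential)
  23 | 1--11  (sole → essential)
  27 | 1--11  (sole → essential)
  31 | 1--11  (sole → essential)
Essential prime implicants: 00100, 01-10, 1--11, 100--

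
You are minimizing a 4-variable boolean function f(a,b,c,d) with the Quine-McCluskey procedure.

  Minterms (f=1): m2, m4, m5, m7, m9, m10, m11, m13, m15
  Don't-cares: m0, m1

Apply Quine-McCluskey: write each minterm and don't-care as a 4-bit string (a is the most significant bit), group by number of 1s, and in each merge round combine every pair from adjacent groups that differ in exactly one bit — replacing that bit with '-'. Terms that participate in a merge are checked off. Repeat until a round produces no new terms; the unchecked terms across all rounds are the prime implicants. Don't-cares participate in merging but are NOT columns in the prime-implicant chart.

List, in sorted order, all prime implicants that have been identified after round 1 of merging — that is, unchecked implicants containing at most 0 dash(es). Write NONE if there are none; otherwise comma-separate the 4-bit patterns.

size-2^0 implicants → 0000(✓)  0001(✓)  0010(✓)  0100(✓)  0101(✓)  0111(✓)  1001(✓)  1010(✓)  1011(✓)  1101(✓)  1111(✓)
size-2^1 implicants → -001(✓)  -010  -101(✓)  -111(✓)  0-00(✓)  0-01(✓)  00-0  000-(✓)  01-1(✓)  010-(✓)  1-01(✓)  1-11(✓)  10-1(✓)  101-  11-1(✓)
size-2^2 implicants → --01  -1-1  0-0-  1--1
Unchecked terms (primes): --01, -010, -1-1, 0-0-, 00-0, 1--1, 101-

NONE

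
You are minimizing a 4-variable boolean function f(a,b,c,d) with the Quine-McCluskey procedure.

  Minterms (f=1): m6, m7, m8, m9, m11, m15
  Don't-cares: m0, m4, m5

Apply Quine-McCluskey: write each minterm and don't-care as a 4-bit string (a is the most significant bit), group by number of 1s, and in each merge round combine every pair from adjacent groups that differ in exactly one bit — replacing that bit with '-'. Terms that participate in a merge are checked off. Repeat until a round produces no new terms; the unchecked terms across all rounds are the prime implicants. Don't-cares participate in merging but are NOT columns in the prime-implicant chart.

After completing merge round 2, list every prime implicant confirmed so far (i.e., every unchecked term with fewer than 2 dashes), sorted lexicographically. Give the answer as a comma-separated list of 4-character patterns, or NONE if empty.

-000, -111, 0-00, 1-11, 10-1, 100-

Round 0: 0000✓ 0100✓ 0101✓ 0110✓ 0111✓ 1000✓ 1001✓ 1011✓ 1111✓
Round 1: -000 -111 0-00 01-0✓ 01-1✓ 010-✓ 011-✓ 1-11 10-1 100-
Round 2: 01--
PIs = {-000, -111, 0-00, 01--, 1-11, 10-1, 100-}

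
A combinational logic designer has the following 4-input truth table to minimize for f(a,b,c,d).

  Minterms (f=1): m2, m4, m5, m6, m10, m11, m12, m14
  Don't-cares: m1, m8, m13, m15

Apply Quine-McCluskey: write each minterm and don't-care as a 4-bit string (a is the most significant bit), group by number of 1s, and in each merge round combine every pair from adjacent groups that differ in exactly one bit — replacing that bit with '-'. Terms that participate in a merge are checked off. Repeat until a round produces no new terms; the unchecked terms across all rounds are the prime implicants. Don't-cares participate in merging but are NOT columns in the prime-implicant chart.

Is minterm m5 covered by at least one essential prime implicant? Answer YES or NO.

[col 0] 0001*, 0010*, 0100*, 0101*, 0110*, 1000*, 1010*, 1011*, 1100*, 1101*, 1110*, 1111*
[col 1] -010*, -100*, -101*, -110*, 0-01, 0-10*, 01-0*, 010-*, 1-00*, 1-10*, 1-11*, 10-0*, 101-*, 11-0*, 11-1*, 110-*, 111-*
[col 2] --10, -1-0, -10-, 1--0, 1-1-, 11--
Prime implicants: --10, -1-0, -10-, 0-01, 1--0, 1-1-, 11--
PI chart (minterm → PIs covering it):
  2 | --10  (sole → essential)
  4 | -1-0,-10-
  5 | -10-,0-01
  6 | --10,-1-0
  10 | --10,1--0,1-1-
  11 | 1-1-  (sole → essential)
  12 | -1-0,-10-,1--0,11--
  14 | --10,-1-0,1--0,1-1-,11--
Essential prime implicants: --10, 1-1-

NO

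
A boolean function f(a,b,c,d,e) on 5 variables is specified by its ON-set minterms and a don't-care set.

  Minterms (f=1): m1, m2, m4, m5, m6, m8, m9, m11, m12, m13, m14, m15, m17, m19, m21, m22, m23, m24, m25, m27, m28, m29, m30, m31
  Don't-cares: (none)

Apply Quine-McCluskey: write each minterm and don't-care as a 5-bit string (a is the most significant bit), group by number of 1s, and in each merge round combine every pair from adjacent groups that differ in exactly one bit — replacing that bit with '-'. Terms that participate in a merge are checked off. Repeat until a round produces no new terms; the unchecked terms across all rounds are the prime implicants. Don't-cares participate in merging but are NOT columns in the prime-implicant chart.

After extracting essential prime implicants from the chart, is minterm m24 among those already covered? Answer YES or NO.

YES

size-2^0 implicants → 00001(✓)  00010(✓)  00100(✓)  00101(✓)  00110(✓)  01000(✓)  01001(✓)  01011(✓)  01100(✓)  01101(✓)  01110(✓)  01111(✓)  10001(✓)  10011(✓)  10101(✓)  10110(✓)  10111(✓)  11000(✓)  11001(✓)  11011(✓)  11100(✓)  11101(✓)  11110(✓)  11111(✓)
size-2^1 implicants → -0001(✓)  -0101(✓)  -0110(✓)  -1000(✓)  -1001(✓)  -1011(✓)  -1100(✓)  -1101(✓)  -1110(✓)  -1111(✓)  0-001(✓)  0-100(✓)  0-101(✓)  0-110(✓)  00-01(✓)  00-10  001-0(✓)  0010-(✓)  01-00(✓)  01-01(✓)  01-11(✓)  010-1(✓)  0100-(✓)  011-0(✓)  011-1(✓)  0110-(✓)  0111-(✓)  1-001(✓)  1-011(✓)  1-101(✓)  1-110(✓)  1-111(✓)  10-01(✓)  10-11(✓)  100-1(✓)  101-1(✓)  1011-(✓)  11-00(✓)  11-01(✓)  11-11(✓)  110-1(✓)  1100-(✓)  111-0(✓)  111-1(✓)  1110-(✓)  1111-(✓)
size-2^2 implicants → --001(✓)  --101(✓)  --110  -0-01(✓)  -1-00(✓)  -1-01(✓)  -1-11(✓)  -10-1(✓)  -100-(✓)  -11-0(✓)  -11-1(✓)  -110-(✓)  -111-(✓)  0--01(✓)  0-1-0  0-10-  01--1(✓)  01-0-(✓)  011--(✓)  1--01(✓)  1--11(✓)  1-0-1(✓)  1-1-1(✓)  1-11-  10--1(✓)  11--1(✓)  11-0-(✓)  111--(✓)
size-2^3 implicants → ---01  -1--1  -1-0-  -11--  1---1
Unchecked terms (primes): ---01, --110, -1--1, -1-0-, -11--, 0-1-0, 0-10-, 00-10, 1---1, 1-11-
Minterm coverage:
  m1 ⊆ ---01 [E]
  m2 ⊆ 00-10 [E]
  m4 ⊆ 0-1-0,0-10-
  m5 ⊆ ---01,0-10-
  m6 ⊆ --110,0-1-0,00-10
  m8 ⊆ -1-0- [E]
  m9 ⊆ ---01,-1--1,-1-0-
  m11 ⊆ -1--1 [E]
  m12 ⊆ -1-0-,-11--,0-1-0,0-10-
  m13 ⊆ ---01,-1--1,-1-0-,-11--,0-10-
  m14 ⊆ --110,-11--,0-1-0
  m15 ⊆ -1--1,-11--
  m17 ⊆ ---01,1---1
  m19 ⊆ 1---1 [E]
  m21 ⊆ ---01,1---1
  m22 ⊆ --110,1-11-
  m23 ⊆ 1---1,1-11-
  m24 ⊆ -1-0- [E]
  m25 ⊆ ---01,-1--1,-1-0-,1---1
  m27 ⊆ -1--1,1---1
  m28 ⊆ -1-0-,-11--
  m29 ⊆ ---01,-1--1,-1-0-,-11--,1---1
  m30 ⊆ --110,-11--,1-11-
  m31 ⊆ -1--1,-11--,1---1,1-11-
E = {---01, -1--1, -1-0-, 00-10, 1---1}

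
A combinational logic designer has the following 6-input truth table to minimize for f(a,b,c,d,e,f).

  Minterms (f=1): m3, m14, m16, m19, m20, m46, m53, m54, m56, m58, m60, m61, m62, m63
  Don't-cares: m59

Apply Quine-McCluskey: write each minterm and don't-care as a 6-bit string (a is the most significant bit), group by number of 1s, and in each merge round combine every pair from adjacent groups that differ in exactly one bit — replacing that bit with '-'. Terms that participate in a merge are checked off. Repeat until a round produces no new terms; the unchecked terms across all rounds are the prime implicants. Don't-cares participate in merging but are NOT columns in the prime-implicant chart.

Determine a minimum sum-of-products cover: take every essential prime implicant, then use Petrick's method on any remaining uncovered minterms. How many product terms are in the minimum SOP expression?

size-2^0 implicants → 000011(✓)  001110(✓)  010000(✓)  010011(✓)  010100(✓)  101110(✓)  110101(✓)  110110(✓)  111000(✓)  111010(✓)  111011(✓)  111100(✓)  111101(✓)  111110(✓)  111111(✓)
size-2^1 implicants → -01110  0-0011  010-00  1-1110  11-101  11-110  111-00(✓)  111-10(✓)  111-11(✓)  1110-0(✓)  11101-(✓)  1111-0(✓)  1111-1(✓)  11110-(✓)  11111-(✓)
size-2^2 implicants → 111--0  111-1-  1111--
Unchecked terms (primes): -01110, 0-0011, 010-00, 1-1110, 11-101, 11-110, 111--0, 111-1-, 1111--
Minterm coverage:
  m3 ⊆ 0-0011 [E]
  m14 ⊆ -01110 [E]
  m16 ⊆ 010-00 [E]
  m19 ⊆ 0-0011 [E]
  m20 ⊆ 010-00 [E]
  m46 ⊆ -01110,1-1110
  m53 ⊆ 11-101 [E]
  m54 ⊆ 11-110 [E]
  m56 ⊆ 111--0 [E]
  m58 ⊆ 111--0,111-1-
  m60 ⊆ 111--0,1111--
  m61 ⊆ 11-101,1111--
  m62 ⊆ 1-1110,11-110,111--0,111-1-,1111--
  m63 ⊆ 111-1-,1111--
E = {-01110, 0-0011, 010-00, 11-101, 11-110, 111--0}
Petrick residual → 111-1-
Cover = b'cdef' + a'c'd'ef + a'bc'e'f' + abde'f + abdef' + abcf' + abce  |cover|=7

7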